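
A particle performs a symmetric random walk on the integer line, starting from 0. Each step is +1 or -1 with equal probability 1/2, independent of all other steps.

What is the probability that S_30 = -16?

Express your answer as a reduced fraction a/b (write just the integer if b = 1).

Answer: 254475/134217728

Derivation:
To reach position -16 after 30 steps: need 7 steps of +1 and 23 of -1.
Favorable paths: C(30,7) = 2035800
Total paths: 2^30 = 1073741824
P = 2035800/1073741824 = 254475/134217728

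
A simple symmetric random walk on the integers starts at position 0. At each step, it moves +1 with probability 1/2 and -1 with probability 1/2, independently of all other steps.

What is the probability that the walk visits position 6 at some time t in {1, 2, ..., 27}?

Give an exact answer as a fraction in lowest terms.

Answer: 16628809/67108864

Derivation:
Count via complement. Let g(t,s) = #length-t paths at position s with S_1..S_t all ≠ 6.
g(t,s) = g(t-1,s-1) + g(t-1,s+1) for s ≠ 6; g(t,6) = 0.
t=0: g(0,0)=1
t=1: g(1,-1)=1 g(1,1)=1
t=2: g(2,-2)=1 g(2,0)=2 g(2,2)=1
t=3: g(3,-3)=1 g(3,-1)=3 g(3,1)=3 g(3,3)=1
t=4: g(4,-4)=1 g(4,-2)=4 g(4,0)=6 g(4,2)=4 g(4,4)=1
t=5: g(5,-5)=1 g(5,-3)=5 g(5,-1)=10 g(5,1)=10 g(5,3)=5 g(5,5)=1
t=6: g(6,-6)=1 g(6,-4)=6 g(6,-2)=15 g(6,0)=20 g(6,2)=15 g(6,4)=6
t=7: g(7,-7)=1 g(7,-5)=7 g(7,-3)=21 g(7,-1)=35 g(7,1)=35 g(7,3)=21 g(7,5)=6
t=8: g(8,-8)=1 g(8,-6)=8 g(8,-4)=28 g(8,-2)=56 g(8,0)=70 g(8,2)=56 g(8,4)=27
t=9: g(9,-9)=1 g(9,-7)=9 g(9,-5)=36 g(9,-3)=84 g(9,-1)=126 g(9,1)=126 g(9,3)=83 g(9,5)=27
t=10: g(10,-10)=1 g(10,-8)=10 g(10,-6)=45 g(10,-4)=120 g(10,-2)=210 g(10,0)=252 g(10,2)=209 g(10,4)=110
t=11: g(11,-11)=1 g(11,-9)=11 g(11,-7)=55 g(11,-5)=165 g(11,-3)=330 g(11,-1)=462 g(11,1)=461 g(11,3)=319 g(11,5)=110
t=12: g(12,-12)=1 g(12,-10)=12 g(12,-8)=66 g(12,-6)=220 g(12,-4)=495 g(12,-2)=792 g(12,0)=923 g(12,2)=780 g(12,4)=429
t=13: g(13,-13)=1 g(13,-11)=13 g(13,-9)=78 g(13,-7)=286 g(13,-5)=715 g(13,-3)=1287 g(13,-1)=1715 g(13,1)=1703 g(13,3)=1209 g(13,5)=429
t=14: g(14,-14)=1 g(14,-12)=14 g(14,-10)=91 g(14,-8)=364 g(14,-6)=1001 g(14,-4)=2002 g(14,-2)=3002 g(14,0)=3418 g(14,2)=2912 g(14,4)=1638
t=15: g(15,-15)=1 g(15,-13)=15 g(15,-11)=105 g(15,-9)=455 g(15,-7)=1365 g(15,-5)=3003 g(15,-3)=5004 g(15,-1)=6420 g(15,1)=6330 g(15,3)=4550 g(15,5)=1638
t=16: g(16,-16)=1 g(16,-14)=16 g(16,-12)=120 g(16,-10)=560 g(16,-8)=1820 g(16,-6)=4368 g(16,-4)=8007 g(16,-2)=11424 g(16,0)=12750 g(16,2)=10880 g(16,4)=6188
t=17: g(17,-17)=1 g(17,-15)=17 g(17,-13)=136 g(17,-11)=680 g(17,-9)=2380 g(17,-7)=6188 g(17,-5)=12375 g(17,-3)=19431 g(17,-1)=24174 g(17,1)=23630 g(17,3)=17068 g(17,5)=6188
t=18: g(18,-18)=1 g(18,-16)=18 g(18,-14)=153 g(18,-12)=816 g(18,-10)=3060 g(18,-8)=8568 g(18,-6)=18563 g(18,-4)=31806 g(18,-2)=43605 g(18,0)=47804 g(18,2)=40698 g(18,4)=23256
t=19: g(19,-19)=1 g(19,-17)=19 g(19,-15)=171 g(19,-13)=969 g(19,-11)=3876 g(19,-9)=11628 g(19,-7)=27131 g(19,-5)=50369 g(19,-3)=75411 g(19,-1)=91409 g(19,1)=88502 g(19,3)=63954 g(19,5)=23256
t=20: g(20,-20)=1 g(20,-18)=20 g(20,-16)=190 g(20,-14)=1140 g(20,-12)=4845 g(20,-10)=15504 g(20,-8)=38759 g(20,-6)=77500 g(20,-4)=125780 g(20,-2)=166820 g(20,0)=179911 g(20,2)=152456 g(20,4)=87210
t=21: g(21,-21)=1 g(21,-19)=21 g(21,-17)=210 g(21,-15)=1330 g(21,-13)=5985 g(21,-11)=20349 g(21,-9)=54263 g(21,-7)=116259 g(21,-5)=203280 g(21,-3)=292600 g(21,-1)=346731 g(21,1)=332367 g(21,3)=239666 g(21,5)=87210
t=22: g(22,-22)=1 g(22,-20)=22 g(22,-18)=231 g(22,-16)=1540 g(22,-14)=7315 g(22,-12)=26334 g(22,-10)=74612 g(22,-8)=170522 g(22,-6)=319539 g(22,-4)=495880 g(22,-2)=639331 g(22,0)=679098 g(22,2)=572033 g(22,4)=326876
t=23: g(23,-23)=1 g(23,-21)=23 g(23,-19)=253 g(23,-17)=1771 g(23,-15)=8855 g(23,-13)=33649 g(23,-11)=100946 g(23,-9)=245134 g(23,-7)=490061 g(23,-5)=815419 g(23,-3)=1135211 g(23,-1)=1318429 g(23,1)=1251131 g(23,3)=898909 g(23,5)=326876
t=24: g(24,-24)=1 g(24,-22)=24 g(24,-20)=276 g(24,-18)=2024 g(24,-16)=10626 g(24,-14)=42504 g(24,-12)=134595 g(24,-10)=346080 g(24,-8)=735195 g(24,-6)=1305480 g(24,-4)=1950630 g(24,-2)=2453640 g(24,0)=2569560 g(24,2)=2150040 g(24,4)=1225785
t=25: g(25,-25)=1 g(25,-23)=25 g(25,-21)=300 g(25,-19)=2300 g(25,-17)=12650 g(25,-15)=53130 g(25,-13)=177099 g(25,-11)=480675 g(25,-9)=1081275 g(25,-7)=2040675 g(25,-5)=3256110 g(25,-3)=4404270 g(25,-1)=5023200 g(25,1)=4719600 g(25,3)=3375825 g(25,5)=1225785
t=26: g(26,-26)=1 g(26,-24)=26 g(26,-22)=325 g(26,-20)=2600 g(26,-18)=14950 g(26,-16)=65780 g(26,-14)=230229 g(26,-12)=657774 g(26,-10)=1561950 g(26,-8)=3121950 g(26,-6)=5296785 g(26,-4)=7660380 g(26,-2)=9427470 g(26,0)=9742800 g(26,2)=8095425 g(26,4)=4601610
t=27: g(27,-27)=1 g(27,-25)=27 g(27,-23)=351 g(27,-21)=2925 g(27,-19)=17550 g(27,-17)=80730 g(27,-15)=296009 g(27,-13)=888003 g(27,-11)=2219724 g(27,-9)=4683900 g(27,-7)=8418735 g(27,-5)=12957165 g(27,-3)=17087850 g(27,-1)=19170270 g(27,1)=17838225 g(27,3)=12697035 g(27,5)=4601610
Paths never hitting 6: Σ_s g(27,s) = 100960110
Paths hitting 6: 2^27 - 100960110 = 33257618
P = 33257618/134217728 = 16628809/67108864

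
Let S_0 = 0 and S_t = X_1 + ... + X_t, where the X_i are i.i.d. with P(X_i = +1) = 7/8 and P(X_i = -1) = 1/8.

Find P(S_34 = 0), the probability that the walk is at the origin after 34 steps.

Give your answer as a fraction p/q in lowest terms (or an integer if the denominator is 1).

Answer: 135717003600585813906885/1267650600228229401496703205376

Derivation:
To be at 0 after 34 steps: need exactly 17 steps of +1 and 17 of -1.
Number of such sequences: C(34,17) = 2333606220
Each has probability (7/8)^17 · (1/8)^17 = 232630513987207/5070602400912917605986812821504
P = 2333606220 · 232630513987207/5070602400912917605986812821504 = 135717003600585813906885/1267650600228229401496703205376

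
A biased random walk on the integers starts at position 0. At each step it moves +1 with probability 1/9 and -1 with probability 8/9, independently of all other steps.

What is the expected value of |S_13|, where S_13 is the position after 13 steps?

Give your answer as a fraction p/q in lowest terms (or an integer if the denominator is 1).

S_13 takes values m ≡ 1 (mod 2) with |m| ≤ 13; P(S_13=m) = C(13,(13+m)/2) · (1/9)^((13+m)/2) · (8/9)^((13-m)/2).
Distribution: P(S=-13)=549755813888/2541865828329, P(S=-11)=893353197568/2541865828329, P(S=-9)=223338299392/847288609443, P(S=-7)=307090161664/2541865828329, P(S=-5)=95965675520/2541865828329, P(S=-3)=2399141888/282429536481, P(S=-1)=1199570944/847288609443, P(S=1)=149946368/847288609443, P(S=3)=4685824/282429536481, P(S=5)=2928640/2541865828329, P(S=7)=146432/2541865828329, P(S=9)=1664/847288609443, P(S=11)=104/2541865828329, P(S=13)=1/2541865828329
E[|S_13|] = Σ_m |m|·P(S_13=m) = 951935998559/94143178827

Answer: 951935998559/94143178827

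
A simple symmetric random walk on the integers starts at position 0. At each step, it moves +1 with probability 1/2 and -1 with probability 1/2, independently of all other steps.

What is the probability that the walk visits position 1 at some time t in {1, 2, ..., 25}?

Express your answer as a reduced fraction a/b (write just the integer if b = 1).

Answer: 7088533/8388608

Derivation:
Count via complement. Let g(t,s) = #length-t paths at position s with S_1..S_t all ≠ 1.
g(t,s) = g(t-1,s-1) + g(t-1,s+1) for s ≠ 1; g(t,1) = 0.
t=0: g(0,0)=1
t=1: g(1,-1)=1
t=2: g(2,-2)=1 g(2,0)=1
t=3: g(3,-3)=1 g(3,-1)=2
t=4: g(4,-4)=1 g(4,-2)=3 g(4,0)=2
t=5: g(5,-5)=1 g(5,-3)=4 g(5,-1)=5
t=6: g(6,-6)=1 g(6,-4)=5 g(6,-2)=9 g(6,0)=5
t=7: g(7,-7)=1 g(7,-5)=6 g(7,-3)=14 g(7,-1)=14
t=8: g(8,-8)=1 g(8,-6)=7 g(8,-4)=20 g(8,-2)=28 g(8,0)=14
t=9: g(9,-9)=1 g(9,-7)=8 g(9,-5)=27 g(9,-3)=48 g(9,-1)=42
t=10: g(10,-10)=1 g(10,-8)=9 g(10,-6)=35 g(10,-4)=75 g(10,-2)=90 g(10,0)=42
t=11: g(11,-11)=1 g(11,-9)=10 g(11,-7)=44 g(11,-5)=110 g(11,-3)=165 g(11,-1)=132
t=12: g(12,-12)=1 g(12,-10)=11 g(12,-8)=54 g(12,-6)=154 g(12,-4)=275 g(12,-2)=297 g(12,0)=132
t=13: g(13,-13)=1 g(13,-11)=12 g(13,-9)=65 g(13,-7)=208 g(13,-5)=429 g(13,-3)=572 g(13,-1)=429
t=14: g(14,-14)=1 g(14,-12)=13 g(14,-10)=77 g(14,-8)=273 g(14,-6)=637 g(14,-4)=1001 g(14,-2)=1001 g(14,0)=429
t=15: g(15,-15)=1 g(15,-13)=14 g(15,-11)=90 g(15,-9)=350 g(15,-7)=910 g(15,-5)=1638 g(15,-3)=2002 g(15,-1)=1430
t=16: g(16,-16)=1 g(16,-14)=15 g(16,-12)=104 g(16,-10)=440 g(16,-8)=1260 g(16,-6)=2548 g(16,-4)=3640 g(16,-2)=3432 g(16,0)=1430
t=17: g(17,-17)=1 g(17,-15)=16 g(17,-13)=119 g(17,-11)=544 g(17,-9)=1700 g(17,-7)=3808 g(17,-5)=6188 g(17,-3)=7072 g(17,-1)=4862
t=18: g(18,-18)=1 g(18,-16)=17 g(18,-14)=135 g(18,-12)=663 g(18,-10)=2244 g(18,-8)=5508 g(18,-6)=9996 g(18,-4)=13260 g(18,-2)=11934 g(18,0)=4862
t=19: g(19,-19)=1 g(19,-17)=18 g(19,-15)=152 g(19,-13)=798 g(19,-11)=2907 g(19,-9)=7752 g(19,-7)=15504 g(19,-5)=23256 g(19,-3)=25194 g(19,-1)=16796
t=20: g(20,-20)=1 g(20,-18)=19 g(20,-16)=170 g(20,-14)=950 g(20,-12)=3705 g(20,-10)=10659 g(20,-8)=23256 g(20,-6)=38760 g(20,-4)=48450 g(20,-2)=41990 g(20,0)=16796
t=21: g(21,-21)=1 g(21,-19)=20 g(21,-17)=189 g(21,-15)=1120 g(21,-13)=4655 g(21,-11)=14364 g(21,-9)=33915 g(21,-7)=62016 g(21,-5)=87210 g(21,-3)=90440 g(21,-1)=58786
t=22: g(22,-22)=1 g(22,-20)=21 g(22,-18)=209 g(22,-16)=1309 g(22,-14)=5775 g(22,-12)=19019 g(22,-10)=48279 g(22,-8)=95931 g(22,-6)=149226 g(22,-4)=177650 g(22,-2)=149226 g(22,0)=58786
t=23: g(23,-23)=1 g(23,-21)=22 g(23,-19)=230 g(23,-17)=1518 g(23,-15)=7084 g(23,-13)=24794 g(23,-11)=67298 g(23,-9)=144210 g(23,-7)=245157 g(23,-5)=326876 g(23,-3)=326876 g(23,-1)=208012
t=24: g(24,-24)=1 g(24,-22)=23 g(24,-20)=252 g(24,-18)=1748 g(24,-16)=8602 g(24,-14)=31878 g(24,-12)=92092 g(24,-10)=211508 g(24,-8)=389367 g(24,-6)=572033 g(24,-4)=653752 g(24,-2)=534888 g(24,0)=208012
t=25: g(25,-25)=1 g(25,-23)=24 g(25,-21)=275 g(25,-19)=2000 g(25,-17)=10350 g(25,-15)=40480 g(25,-13)=123970 g(25,-11)=303600 g(25,-9)=600875 g(25,-7)=961400 g(25,-5)=1225785 g(25,-3)=1188640 g(25,-1)=742900
Paths never hitting 1: Σ_s g(25,s) = 5200300
Paths hitting 1: 2^25 - 5200300 = 28354132
P = 28354132/33554432 = 7088533/8388608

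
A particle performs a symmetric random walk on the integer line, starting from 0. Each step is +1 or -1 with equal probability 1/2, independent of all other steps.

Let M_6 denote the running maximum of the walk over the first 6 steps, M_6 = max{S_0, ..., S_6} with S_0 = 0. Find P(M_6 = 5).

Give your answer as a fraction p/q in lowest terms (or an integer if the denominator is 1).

Let M_6 = max(S_0,...,S_6). Use the reflection principle: for j ≥ 1, #{paths with M_6 ≥ j} = #{S_6 ≥ j} + #{S_6 ≥ j+1}.
By reflection, #{M_6 ≥ 5} = #{S_6 ≥ 5} + #{S_6 ≥ 6} = 1 + 1 = 2.
#{M_6 ≥ 6} = #{S_6 ≥ 6} + #{S_6 ≥ 7} = 1 + 0 = 1.
#{M_6 = 5} = 2 - 1 = 1.
P(M_6 = 5) = 1/64 = 1/64

Answer: 1/64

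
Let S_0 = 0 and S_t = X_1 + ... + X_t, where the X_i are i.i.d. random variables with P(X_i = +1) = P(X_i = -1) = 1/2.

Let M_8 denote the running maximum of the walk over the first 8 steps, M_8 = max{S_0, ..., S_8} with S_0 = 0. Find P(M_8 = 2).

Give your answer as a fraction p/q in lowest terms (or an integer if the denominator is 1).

Answer: 7/32

Derivation:
Let M_8 = max(S_0,...,S_8). Use the reflection principle: for j ≥ 1, #{paths with M_8 ≥ j} = #{S_8 ≥ j} + #{S_8 ≥ j+1}.
By reflection, #{M_8 ≥ 2} = #{S_8 ≥ 2} + #{S_8 ≥ 3} = 93 + 37 = 130.
#{M_8 ≥ 3} = #{S_8 ≥ 3} + #{S_8 ≥ 4} = 37 + 37 = 74.
#{M_8 = 2} = 130 - 74 = 56.
P(M_8 = 2) = 56/256 = 7/32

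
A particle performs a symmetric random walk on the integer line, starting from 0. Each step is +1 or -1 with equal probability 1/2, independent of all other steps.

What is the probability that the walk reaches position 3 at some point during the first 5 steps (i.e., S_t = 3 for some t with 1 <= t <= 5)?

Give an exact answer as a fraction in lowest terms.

Count via complement. Let g(t,s) = #length-t paths at position s with S_1..S_t all ≠ 3.
g(t,s) = g(t-1,s-1) + g(t-1,s+1) for s ≠ 3; g(t,3) = 0.
t=0: g(0,0)=1
t=1: g(1,-1)=1 g(1,1)=1
t=2: g(2,-2)=1 g(2,0)=2 g(2,2)=1
t=3: g(3,-3)=1 g(3,-1)=3 g(3,1)=3
t=4: g(4,-4)=1 g(4,-2)=4 g(4,0)=6 g(4,2)=3
t=5: g(5,-5)=1 g(5,-3)=5 g(5,-1)=10 g(5,1)=9
Paths never hitting 3: Σ_s g(5,s) = 25
Paths hitting 3: 2^5 - 25 = 7
P = 7/32 = 7/32

Answer: 7/32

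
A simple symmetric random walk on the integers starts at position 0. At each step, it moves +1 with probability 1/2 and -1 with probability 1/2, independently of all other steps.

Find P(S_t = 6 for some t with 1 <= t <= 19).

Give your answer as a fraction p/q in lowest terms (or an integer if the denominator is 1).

Count via complement. Let g(t,s) = #length-t paths at position s with S_1..S_t all ≠ 6.
g(t,s) = g(t-1,s-1) + g(t-1,s+1) for s ≠ 6; g(t,6) = 0.
t=0: g(0,0)=1
t=1: g(1,-1)=1 g(1,1)=1
t=2: g(2,-2)=1 g(2,0)=2 g(2,2)=1
t=3: g(3,-3)=1 g(3,-1)=3 g(3,1)=3 g(3,3)=1
t=4: g(4,-4)=1 g(4,-2)=4 g(4,0)=6 g(4,2)=4 g(4,4)=1
t=5: g(5,-5)=1 g(5,-3)=5 g(5,-1)=10 g(5,1)=10 g(5,3)=5 g(5,5)=1
t=6: g(6,-6)=1 g(6,-4)=6 g(6,-2)=15 g(6,0)=20 g(6,2)=15 g(6,4)=6
t=7: g(7,-7)=1 g(7,-5)=7 g(7,-3)=21 g(7,-1)=35 g(7,1)=35 g(7,3)=21 g(7,5)=6
t=8: g(8,-8)=1 g(8,-6)=8 g(8,-4)=28 g(8,-2)=56 g(8,0)=70 g(8,2)=56 g(8,4)=27
t=9: g(9,-9)=1 g(9,-7)=9 g(9,-5)=36 g(9,-3)=84 g(9,-1)=126 g(9,1)=126 g(9,3)=83 g(9,5)=27
t=10: g(10,-10)=1 g(10,-8)=10 g(10,-6)=45 g(10,-4)=120 g(10,-2)=210 g(10,0)=252 g(10,2)=209 g(10,4)=110
t=11: g(11,-11)=1 g(11,-9)=11 g(11,-7)=55 g(11,-5)=165 g(11,-3)=330 g(11,-1)=462 g(11,1)=461 g(11,3)=319 g(11,5)=110
t=12: g(12,-12)=1 g(12,-10)=12 g(12,-8)=66 g(12,-6)=220 g(12,-4)=495 g(12,-2)=792 g(12,0)=923 g(12,2)=780 g(12,4)=429
t=13: g(13,-13)=1 g(13,-11)=13 g(13,-9)=78 g(13,-7)=286 g(13,-5)=715 g(13,-3)=1287 g(13,-1)=1715 g(13,1)=1703 g(13,3)=1209 g(13,5)=429
t=14: g(14,-14)=1 g(14,-12)=14 g(14,-10)=91 g(14,-8)=364 g(14,-6)=1001 g(14,-4)=2002 g(14,-2)=3002 g(14,0)=3418 g(14,2)=2912 g(14,4)=1638
t=15: g(15,-15)=1 g(15,-13)=15 g(15,-11)=105 g(15,-9)=455 g(15,-7)=1365 g(15,-5)=3003 g(15,-3)=5004 g(15,-1)=6420 g(15,1)=6330 g(15,3)=4550 g(15,5)=1638
t=16: g(16,-16)=1 g(16,-14)=16 g(16,-12)=120 g(16,-10)=560 g(16,-8)=1820 g(16,-6)=4368 g(16,-4)=8007 g(16,-2)=11424 g(16,0)=12750 g(16,2)=10880 g(16,4)=6188
t=17: g(17,-17)=1 g(17,-15)=17 g(17,-13)=136 g(17,-11)=680 g(17,-9)=2380 g(17,-7)=6188 g(17,-5)=12375 g(17,-3)=19431 g(17,-1)=24174 g(17,1)=23630 g(17,3)=17068 g(17,5)=6188
t=18: g(18,-18)=1 g(18,-16)=18 g(18,-14)=153 g(18,-12)=816 g(18,-10)=3060 g(18,-8)=8568 g(18,-6)=18563 g(18,-4)=31806 g(18,-2)=43605 g(18,0)=47804 g(18,2)=40698 g(18,4)=23256
t=19: g(19,-19)=1 g(19,-17)=19 g(19,-15)=171 g(19,-13)=969 g(19,-11)=3876 g(19,-9)=11628 g(19,-7)=27131 g(19,-5)=50369 g(19,-3)=75411 g(19,-1)=91409 g(19,1)=88502 g(19,3)=63954 g(19,5)=23256
Paths never hitting 6: Σ_s g(19,s) = 436696
Paths hitting 6: 2^19 - 436696 = 87592
P = 87592/524288 = 10949/65536

Answer: 10949/65536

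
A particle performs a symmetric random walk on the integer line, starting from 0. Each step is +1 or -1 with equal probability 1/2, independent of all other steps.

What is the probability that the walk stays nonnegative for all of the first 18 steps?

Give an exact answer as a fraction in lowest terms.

Answer: 12155/65536

Derivation:
Let f(t,s) = #length-t paths at position s with S_1..S_t all ≥ 0.
f(t,s) = f(t-1,s-1) + f(t-1,s+1) for s ≥ 0; f(t,s) = 0 for s < 0.
t=0: f(0,0)=1
t=1: f(1,1)=1
t=2: f(2,0)=1 f(2,2)=1
t=3: f(3,1)=2 f(3,3)=1
t=4: f(4,0)=2 f(4,2)=3 f(4,4)=1
t=5: f(5,1)=5 f(5,3)=4 f(5,5)=1
t=6: f(6,0)=5 f(6,2)=9 f(6,4)=5 f(6,6)=1
t=7: f(7,1)=14 f(7,3)=14 f(7,5)=6 f(7,7)=1
t=8: f(8,0)=14 f(8,2)=28 f(8,4)=20 f(8,6)=7 f(8,8)=1
t=9: f(9,1)=42 f(9,3)=48 f(9,5)=27 f(9,7)=8 f(9,9)=1
t=10: f(10,0)=42 f(10,2)=90 f(10,4)=75 f(10,6)=35 f(10,8)=9 f(10,10)=1
t=11: f(11,1)=132 f(11,3)=165 f(11,5)=110 f(11,7)=44 f(11,9)=10 f(11,11)=1
t=12: f(12,0)=132 f(12,2)=297 f(12,4)=275 f(12,6)=154 f(12,8)=54 f(12,10)=11 f(12,12)=1
t=13: f(13,1)=429 f(13,3)=572 f(13,5)=429 f(13,7)=208 f(13,9)=65 f(13,11)=12 f(13,13)=1
t=14: f(14,0)=429 f(14,2)=1001 f(14,4)=1001 f(14,6)=637 f(14,8)=273 f(14,10)=77 f(14,12)=13 f(14,14)=1
t=15: f(15,1)=1430 f(15,3)=2002 f(15,5)=1638 f(15,7)=910 f(15,9)=350 f(15,11)=90 f(15,13)=14 f(15,15)=1
t=16: f(16,0)=1430 f(16,2)=3432 f(16,4)=3640 f(16,6)=2548 f(16,8)=1260 f(16,10)=440 f(16,12)=104 f(16,14)=15 f(16,16)=1
t=17: f(17,1)=4862 f(17,3)=7072 f(17,5)=6188 f(17,7)=3808 f(17,9)=1700 f(17,11)=544 f(17,13)=119 f(17,15)=16 f(17,17)=1
t=18: f(18,0)=4862 f(18,2)=11934 f(18,4)=13260 f(18,6)=9996 f(18,8)=5508 f(18,10)=2244 f(18,12)=663 f(18,14)=135 f(18,16)=17 f(18,18)=1
Σ_s f(18,s) = 48620
P = 48620/262144 = 12155/65536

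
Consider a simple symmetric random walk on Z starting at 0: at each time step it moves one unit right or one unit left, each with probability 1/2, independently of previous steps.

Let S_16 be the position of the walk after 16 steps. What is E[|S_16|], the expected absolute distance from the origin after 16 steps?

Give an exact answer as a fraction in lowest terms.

S_16 takes values m ≡ 0 (mod 2) with |m| ≤ 16; P(S_16=m) = C(16,(16+m)/2)/2^16.
Total paths: 2^16 = 65536
Distribution: P(S=-16)=1/65536, P(S=-14)=16/65536, P(S=-12)=120/65536, P(S=-10)=560/65536, P(S=-8)=1820/65536, P(S=-6)=4368/65536, P(S=-4)=8008/65536, P(S=-2)=11440/65536, P(S=0)=12870/65536, P(S=2)=11440/65536, P(S=4)=8008/65536, P(S=6)=4368/65536, P(S=8)=1820/65536, P(S=10)=560/65536, P(S=12)=120/65536, P(S=14)=16/65536, P(S=16)=1/65536
E[|S_16|] = Σ_m |m|·P(S_16=m) = 205920/65536 = 6435/2048

Answer: 6435/2048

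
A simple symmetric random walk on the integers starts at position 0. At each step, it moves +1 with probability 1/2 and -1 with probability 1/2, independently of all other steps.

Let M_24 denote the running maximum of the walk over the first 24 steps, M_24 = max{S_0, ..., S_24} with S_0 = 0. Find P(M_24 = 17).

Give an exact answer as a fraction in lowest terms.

Answer: 253/2097152

Derivation:
Let M_24 = max(S_0,...,S_24). Use the reflection principle: for j ≥ 1, #{paths with M_24 ≥ j} = #{S_24 ≥ j} + #{S_24 ≥ j+1}.
By reflection, #{M_24 ≥ 17} = #{S_24 ≥ 17} + #{S_24 ≥ 18} = 2325 + 2325 = 4650.
#{M_24 ≥ 18} = #{S_24 ≥ 18} + #{S_24 ≥ 19} = 2325 + 301 = 2626.
#{M_24 = 17} = 4650 - 2626 = 2024.
P(M_24 = 17) = 2024/16777216 = 253/2097152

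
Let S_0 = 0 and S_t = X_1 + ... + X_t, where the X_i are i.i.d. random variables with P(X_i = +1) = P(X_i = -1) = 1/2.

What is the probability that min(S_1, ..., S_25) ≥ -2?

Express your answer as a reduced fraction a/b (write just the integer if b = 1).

Answer: 928625/2097152

Derivation:
Let f(t,s) = #length-t paths at position s with S_1..S_t all ≥ -2.
f(t,s) = f(t-1,s-1) + f(t-1,s+1) for s ≥ -2; f(t,s) = 0 for s < -2.
t=0: f(0,0)=1
t=1: f(1,-1)=1 f(1,1)=1
t=2: f(2,-2)=1 f(2,0)=2 f(2,2)=1
t=3: f(3,-1)=3 f(3,1)=3 f(3,3)=1
t=4: f(4,-2)=3 f(4,0)=6 f(4,2)=4 f(4,4)=1
t=5: f(5,-1)=9 f(5,1)=10 f(5,3)=5 f(5,5)=1
t=6: f(6,-2)=9 f(6,0)=19 f(6,2)=15 f(6,4)=6 f(6,6)=1
t=7: f(7,-1)=28 f(7,1)=34 f(7,3)=21 f(7,5)=7 f(7,7)=1
t=8: f(8,-2)=28 f(8,0)=62 f(8,2)=55 f(8,4)=28 f(8,6)=8 f(8,8)=1
t=9: f(9,-1)=90 f(9,1)=117 f(9,3)=83 f(9,5)=36 f(9,7)=9 f(9,9)=1
t=10: f(10,-2)=90 f(10,0)=207 f(10,2)=200 f(10,4)=119 f(10,6)=45 f(10,8)=10 f(10,10)=1
t=11: f(11,-1)=297 f(11,1)=407 f(11,3)=319 f(11,5)=164 f(11,7)=55 f(11,9)=11 f(11,11)=1
t=12: f(12,-2)=297 f(12,0)=704 f(12,2)=726 f(12,4)=483 f(12,6)=219 f(12,8)=66 f(12,10)=12 f(12,12)=1
t=13: f(13,-1)=1001 f(13,1)=1430 f(13,3)=1209 f(13,5)=702 f(13,7)=285 f(13,9)=78 f(13,11)=13 f(13,13)=1
t=14: f(14,-2)=1001 f(14,0)=2431 f(14,2)=2639 f(14,4)=1911 f(14,6)=987 f(14,8)=363 f(14,10)=91 f(14,12)=14 f(14,14)=1
t=15: f(15,-1)=3432 f(15,1)=5070 f(15,3)=4550 f(15,5)=2898 f(15,7)=1350 f(15,9)=454 f(15,11)=105 f(15,13)=15 f(15,15)=1
t=16: f(16,-2)=3432 f(16,0)=8502 f(16,2)=9620 f(16,4)=7448 f(16,6)=4248 f(16,8)=1804 f(16,10)=559 f(16,12)=120 f(16,14)=16 f(16,16)=1
t=17: f(17,-1)=11934 f(17,1)=18122 f(17,3)=17068 f(17,5)=11696 f(17,7)=6052 f(17,9)=2363 f(17,11)=679 f(17,13)=136 f(17,15)=17 f(17,17)=1
t=18: f(18,-2)=11934 f(18,0)=30056 f(18,2)=35190 f(18,4)=28764 f(18,6)=17748 f(18,8)=8415 f(18,10)=3042 f(18,12)=815 f(18,14)=153 f(18,16)=18 f(18,18)=1
t=19: f(19,-1)=41990 f(19,1)=65246 f(19,3)=63954 f(19,5)=46512 f(19,7)=26163 f(19,9)=11457 f(19,11)=3857 f(19,13)=968 f(19,15)=171 f(19,17)=19 f(19,19)=1
t=20: f(20,-2)=41990 f(20,0)=107236 f(20,2)=129200 f(20,4)=110466 f(20,6)=72675 f(20,8)=37620 f(20,10)=15314 f(20,12)=4825 f(20,14)=1139 f(20,16)=190 f(20,18)=20 f(20,20)=1
t=21: f(21,-1)=149226 f(21,1)=236436 f(21,3)=239666 f(21,5)=183141 f(21,7)=110295 f(21,9)=52934 f(21,11)=20139 f(21,13)=5964 f(21,15)=1329 f(21,17)=210 f(21,19)=21 f(21,21)=1
t=22: f(22,-2)=149226 f(22,0)=385662 f(22,2)=476102 f(22,4)=422807 f(22,6)=293436 f(22,8)=163229 f(22,10)=73073 f(22,12)=26103 f(22,14)=7293 f(22,16)=1539 f(22,18)=231 f(22,20)=22 f(22,22)=1
t=23: f(23,-1)=534888 f(23,1)=861764 f(23,3)=898909 f(23,5)=716243 f(23,7)=456665 f(23,9)=236302 f(23,11)=99176 f(23,13)=33396 f(23,15)=8832 f(23,17)=1770 f(23,19)=253 f(23,21)=23 f(23,23)=1
t=24: f(24,-2)=534888 f(24,0)=1396652 f(24,2)=1760673 f(24,4)=1615152 f(24,6)=1172908 f(24,8)=692967 f(24,10)=335478 f(24,12)=132572 f(24,14)=42228 f(24,16)=10602 f(24,18)=2023 f(24,20)=276 f(24,22)=24 f(24,24)=1
t=25: f(25,-1)=1931540 f(25,1)=3157325 f(25,3)=3375825 f(25,5)=2788060 f(25,7)=1865875 f(25,9)=1028445 f(25,11)=468050 f(25,13)=174800 f(25,15)=52830 f(25,17)=12625 f(25,19)=2299 f(25,21)=300 f(25,23)=25 f(25,25)=1
Σ_s f(25,s) = 14858000
P = 14858000/33554432 = 928625/2097152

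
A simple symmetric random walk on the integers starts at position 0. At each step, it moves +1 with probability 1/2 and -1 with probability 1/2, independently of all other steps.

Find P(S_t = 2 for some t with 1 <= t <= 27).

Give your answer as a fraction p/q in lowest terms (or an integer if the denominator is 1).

Count via complement. Let g(t,s) = #length-t paths at position s with S_1..S_t all ≠ 2.
g(t,s) = g(t-1,s-1) + g(t-1,s+1) for s ≠ 2; g(t,2) = 0.
t=0: g(0,0)=1
t=1: g(1,-1)=1 g(1,1)=1
t=2: g(2,-2)=1 g(2,0)=2
t=3: g(3,-3)=1 g(3,-1)=3 g(3,1)=2
t=4: g(4,-4)=1 g(4,-2)=4 g(4,0)=5
t=5: g(5,-5)=1 g(5,-3)=5 g(5,-1)=9 g(5,1)=5
t=6: g(6,-6)=1 g(6,-4)=6 g(6,-2)=14 g(6,0)=14
t=7: g(7,-7)=1 g(7,-5)=7 g(7,-3)=20 g(7,-1)=28 g(7,1)=14
t=8: g(8,-8)=1 g(8,-6)=8 g(8,-4)=27 g(8,-2)=48 g(8,0)=42
t=9: g(9,-9)=1 g(9,-7)=9 g(9,-5)=35 g(9,-3)=75 g(9,-1)=90 g(9,1)=42
t=10: g(10,-10)=1 g(10,-8)=10 g(10,-6)=44 g(10,-4)=110 g(10,-2)=165 g(10,0)=132
t=11: g(11,-11)=1 g(11,-9)=11 g(11,-7)=54 g(11,-5)=154 g(11,-3)=275 g(11,-1)=297 g(11,1)=132
t=12: g(12,-12)=1 g(12,-10)=12 g(12,-8)=65 g(12,-6)=208 g(12,-4)=429 g(12,-2)=572 g(12,0)=429
t=13: g(13,-13)=1 g(13,-11)=13 g(13,-9)=77 g(13,-7)=273 g(13,-5)=637 g(13,-3)=1001 g(13,-1)=1001 g(13,1)=429
t=14: g(14,-14)=1 g(14,-12)=14 g(14,-10)=90 g(14,-8)=350 g(14,-6)=910 g(14,-4)=1638 g(14,-2)=2002 g(14,0)=1430
t=15: g(15,-15)=1 g(15,-13)=15 g(15,-11)=104 g(15,-9)=440 g(15,-7)=1260 g(15,-5)=2548 g(15,-3)=3640 g(15,-1)=3432 g(15,1)=1430
t=16: g(16,-16)=1 g(16,-14)=16 g(16,-12)=119 g(16,-10)=544 g(16,-8)=1700 g(16,-6)=3808 g(16,-4)=6188 g(16,-2)=7072 g(16,0)=4862
t=17: g(17,-17)=1 g(17,-15)=17 g(17,-13)=135 g(17,-11)=663 g(17,-9)=2244 g(17,-7)=5508 g(17,-5)=9996 g(17,-3)=13260 g(17,-1)=11934 g(17,1)=4862
t=18: g(18,-18)=1 g(18,-16)=18 g(18,-14)=152 g(18,-12)=798 g(18,-10)=2907 g(18,-8)=7752 g(18,-6)=15504 g(18,-4)=23256 g(18,-2)=25194 g(18,0)=16796
t=19: g(19,-19)=1 g(19,-17)=19 g(19,-15)=170 g(19,-13)=950 g(19,-11)=3705 g(19,-9)=10659 g(19,-7)=23256 g(19,-5)=38760 g(19,-3)=48450 g(19,-1)=41990 g(19,1)=16796
t=20: g(20,-20)=1 g(20,-18)=20 g(20,-16)=189 g(20,-14)=1120 g(20,-12)=4655 g(20,-10)=14364 g(20,-8)=33915 g(20,-6)=62016 g(20,-4)=87210 g(20,-2)=90440 g(20,0)=58786
t=21: g(21,-21)=1 g(21,-19)=21 g(21,-17)=209 g(21,-15)=1309 g(21,-13)=5775 g(21,-11)=19019 g(21,-9)=48279 g(21,-7)=95931 g(21,-5)=149226 g(21,-3)=177650 g(21,-1)=149226 g(21,1)=58786
t=22: g(22,-22)=1 g(22,-20)=22 g(22,-18)=230 g(22,-16)=1518 g(22,-14)=7084 g(22,-12)=24794 g(22,-10)=67298 g(22,-8)=144210 g(22,-6)=245157 g(22,-4)=326876 g(22,-2)=326876 g(22,0)=208012
t=23: g(23,-23)=1 g(23,-21)=23 g(23,-19)=252 g(23,-17)=1748 g(23,-15)=8602 g(23,-13)=31878 g(23,-11)=92092 g(23,-9)=211508 g(23,-7)=389367 g(23,-5)=572033 g(23,-3)=653752 g(23,-1)=534888 g(23,1)=208012
t=24: g(24,-24)=1 g(24,-22)=24 g(24,-20)=275 g(24,-18)=2000 g(24,-16)=10350 g(24,-14)=40480 g(24,-12)=123970 g(24,-10)=303600 g(24,-8)=600875 g(24,-6)=961400 g(24,-4)=1225785 g(24,-2)=1188640 g(24,0)=742900
t=25: g(25,-25)=1 g(25,-23)=25 g(25,-21)=299 g(25,-19)=2275 g(25,-17)=12350 g(25,-15)=50830 g(25,-13)=164450 g(25,-11)=427570 g(25,-9)=904475 g(25,-7)=1562275 g(25,-5)=2187185 g(25,-3)=2414425 g(25,-1)=1931540 g(25,1)=742900
t=26: g(26,-26)=1 g(26,-24)=26 g(26,-22)=324 g(26,-20)=2574 g(26,-18)=14625 g(26,-16)=63180 g(26,-14)=215280 g(26,-12)=592020 g(26,-10)=1332045 g(26,-8)=2466750 g(26,-6)=3749460 g(26,-4)=4601610 g(26,-2)=4345965 g(26,0)=2674440
t=27: g(27,-27)=1 g(27,-25)=27 g(27,-23)=350 g(27,-21)=2898 g(27,-19)=17199 g(27,-17)=77805 g(27,-15)=278460 g(27,-13)=807300 g(27,-11)=1924065 g(27,-9)=3798795 g(27,-7)=6216210 g(27,-5)=8351070 g(27,-3)=8947575 g(27,-1)=7020405 g(27,1)=2674440
Paths never hitting 2: Σ_s g(27,s) = 40116600
Paths hitting 2: 2^27 - 40116600 = 94101128
P = 94101128/134217728 = 11762641/16777216

Answer: 11762641/16777216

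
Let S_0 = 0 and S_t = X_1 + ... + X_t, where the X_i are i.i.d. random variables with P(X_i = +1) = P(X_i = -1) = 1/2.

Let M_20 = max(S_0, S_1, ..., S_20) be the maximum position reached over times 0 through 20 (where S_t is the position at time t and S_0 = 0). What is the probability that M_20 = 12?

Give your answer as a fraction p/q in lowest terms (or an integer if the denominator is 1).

Let M_20 = max(S_0,...,S_20). Use the reflection principle: for j ≥ 1, #{paths with M_20 ≥ j} = #{S_20 ≥ j} + #{S_20 ≥ j+1}.
By reflection, #{M_20 ≥ 12} = #{S_20 ≥ 12} + #{S_20 ≥ 13} = 6196 + 1351 = 7547.
#{M_20 ≥ 13} = #{S_20 ≥ 13} + #{S_20 ≥ 14} = 1351 + 1351 = 2702.
#{M_20 = 12} = 7547 - 2702 = 4845.
P(M_20 = 12) = 4845/1048576 = 4845/1048576

Answer: 4845/1048576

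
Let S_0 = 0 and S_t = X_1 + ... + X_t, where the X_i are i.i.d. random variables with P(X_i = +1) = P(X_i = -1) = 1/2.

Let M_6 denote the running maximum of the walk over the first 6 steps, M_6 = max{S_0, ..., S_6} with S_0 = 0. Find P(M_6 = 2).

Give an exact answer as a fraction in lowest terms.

Answer: 15/64

Derivation:
Let M_6 = max(S_0,...,S_6). Use the reflection principle: for j ≥ 1, #{paths with M_6 ≥ j} = #{S_6 ≥ j} + #{S_6 ≥ j+1}.
By reflection, #{M_6 ≥ 2} = #{S_6 ≥ 2} + #{S_6 ≥ 3} = 22 + 7 = 29.
#{M_6 ≥ 3} = #{S_6 ≥ 3} + #{S_6 ≥ 4} = 7 + 7 = 14.
#{M_6 = 2} = 29 - 14 = 15.
P(M_6 = 2) = 15/64 = 15/64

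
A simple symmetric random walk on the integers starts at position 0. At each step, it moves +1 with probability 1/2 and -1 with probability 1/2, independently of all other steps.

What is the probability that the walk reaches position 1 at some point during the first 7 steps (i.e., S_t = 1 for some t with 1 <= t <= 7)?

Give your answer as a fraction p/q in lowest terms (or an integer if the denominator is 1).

Count via complement. Let g(t,s) = #length-t paths at position s with S_1..S_t all ≠ 1.
g(t,s) = g(t-1,s-1) + g(t-1,s+1) for s ≠ 1; g(t,1) = 0.
t=0: g(0,0)=1
t=1: g(1,-1)=1
t=2: g(2,-2)=1 g(2,0)=1
t=3: g(3,-3)=1 g(3,-1)=2
t=4: g(4,-4)=1 g(4,-2)=3 g(4,0)=2
t=5: g(5,-5)=1 g(5,-3)=4 g(5,-1)=5
t=6: g(6,-6)=1 g(6,-4)=5 g(6,-2)=9 g(6,0)=5
t=7: g(7,-7)=1 g(7,-5)=6 g(7,-3)=14 g(7,-1)=14
Paths never hitting 1: Σ_s g(7,s) = 35
Paths hitting 1: 2^7 - 35 = 93
P = 93/128 = 93/128

Answer: 93/128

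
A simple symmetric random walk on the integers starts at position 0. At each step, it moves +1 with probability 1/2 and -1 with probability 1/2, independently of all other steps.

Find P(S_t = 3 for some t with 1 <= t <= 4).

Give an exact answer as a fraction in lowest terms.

Count via complement. Let g(t,s) = #length-t paths at position s with S_1..S_t all ≠ 3.
g(t,s) = g(t-1,s-1) + g(t-1,s+1) for s ≠ 3; g(t,3) = 0.
t=0: g(0,0)=1
t=1: g(1,-1)=1 g(1,1)=1
t=2: g(2,-2)=1 g(2,0)=2 g(2,2)=1
t=3: g(3,-3)=1 g(3,-1)=3 g(3,1)=3
t=4: g(4,-4)=1 g(4,-2)=4 g(4,0)=6 g(4,2)=3
Paths never hitting 3: Σ_s g(4,s) = 14
Paths hitting 3: 2^4 - 14 = 2
P = 2/16 = 1/8

Answer: 1/8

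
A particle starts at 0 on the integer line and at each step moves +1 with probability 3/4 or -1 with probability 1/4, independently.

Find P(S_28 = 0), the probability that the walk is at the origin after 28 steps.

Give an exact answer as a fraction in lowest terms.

Answer: 23984556773175/9007199254740992

Derivation:
To be at 0 after 28 steps: need exactly 14 steps of +1 and 14 of -1.
Number of such sequences: C(28,14) = 40116600
Each has probability (3/4)^14 · (1/4)^14 = 4782969/72057594037927936
P = 40116600 · 4782969/72057594037927936 = 23984556773175/9007199254740992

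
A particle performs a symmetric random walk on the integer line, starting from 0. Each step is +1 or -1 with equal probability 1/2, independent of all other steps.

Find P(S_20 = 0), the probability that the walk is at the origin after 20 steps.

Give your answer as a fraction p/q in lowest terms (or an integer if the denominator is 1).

Answer: 46189/262144

Derivation:
To return to 0 after 20 steps: need exactly 10 steps of +1 and 10 of -1.
Favorable paths: C(20,10) = 184756
Total paths: 2^20 = 1048576
P = 184756/1048576 = 46189/262144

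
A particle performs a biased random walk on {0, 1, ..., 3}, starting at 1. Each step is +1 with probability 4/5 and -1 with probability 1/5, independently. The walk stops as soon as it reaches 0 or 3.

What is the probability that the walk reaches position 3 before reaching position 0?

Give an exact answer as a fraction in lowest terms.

Biased walk: p = 4/5, q = 1/5, r = q/p = 1/4
Gambler's ruin: P(hit 3 before 0 | start at 1) = (1 - r^a)/(1 - r^N)
r^1 = 1/4; r^3 = 1/64
P = (1 - 1/4) / (1 - 1/64) = 3/4 / 63/64 = 16/21

Answer: 16/21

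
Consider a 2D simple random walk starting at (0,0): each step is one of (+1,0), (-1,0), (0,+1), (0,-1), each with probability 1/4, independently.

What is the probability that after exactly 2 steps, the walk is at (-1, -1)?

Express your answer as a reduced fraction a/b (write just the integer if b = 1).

Let h be the number of horizontal steps (so 2-h are vertical). To end at (-1,-1) need (h-1)/2 right-steps and ((2-h)-1)/2 up-steps.
Sum over h with 1 ≤ h ≤ 1, h ≡ 1 (mod 2), 2-h ≡ 1 (mod 2):
h=1: C(2,1)·C(1,0)·C(1,0) = 2·1·1 = 2
Total favorable: 2
Total paths: 4^2 = 16
P = 2/16 = 1/8

Answer: 1/8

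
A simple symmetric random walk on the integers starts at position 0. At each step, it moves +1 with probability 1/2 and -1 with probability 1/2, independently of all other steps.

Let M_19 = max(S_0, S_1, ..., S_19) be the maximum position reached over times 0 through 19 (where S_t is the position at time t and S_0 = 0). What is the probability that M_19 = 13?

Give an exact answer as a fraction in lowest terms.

Let M_19 = max(S_0,...,S_19). Use the reflection principle: for j ≥ 1, #{paths with M_19 ≥ j} = #{S_19 ≥ j} + #{S_19 ≥ j+1}.
By reflection, #{M_19 ≥ 13} = #{S_19 ≥ 13} + #{S_19 ≥ 14} = 1160 + 191 = 1351.
#{M_19 ≥ 14} = #{S_19 ≥ 14} + #{S_19 ≥ 15} = 191 + 191 = 382.
#{M_19 = 13} = 1351 - 382 = 969.
P(M_19 = 13) = 969/524288 = 969/524288

Answer: 969/524288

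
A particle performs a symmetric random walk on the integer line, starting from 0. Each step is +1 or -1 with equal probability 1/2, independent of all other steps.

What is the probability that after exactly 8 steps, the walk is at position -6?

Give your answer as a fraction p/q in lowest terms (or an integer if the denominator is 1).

Answer: 1/32

Derivation:
To reach position -6 after 8 steps: need 1 step of +1 and 7 of -1.
Favorable paths: C(8,1) = 8
Total paths: 2^8 = 256
P = 8/256 = 1/32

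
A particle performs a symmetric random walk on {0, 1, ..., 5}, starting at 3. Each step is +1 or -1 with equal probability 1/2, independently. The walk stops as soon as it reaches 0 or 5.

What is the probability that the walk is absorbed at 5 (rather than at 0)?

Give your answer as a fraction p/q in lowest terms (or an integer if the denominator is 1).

Symmetric walk (p = 1/2): the harmonic-function argument gives P(hit 5 before 0 | start at 3) = a/N.
P = 3/5 = 3/5

Answer: 3/5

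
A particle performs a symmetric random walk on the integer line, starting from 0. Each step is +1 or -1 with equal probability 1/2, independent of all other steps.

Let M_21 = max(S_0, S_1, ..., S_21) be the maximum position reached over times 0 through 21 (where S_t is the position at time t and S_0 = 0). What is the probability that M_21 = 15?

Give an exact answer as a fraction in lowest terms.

Answer: 665/1048576

Derivation:
Let M_21 = max(S_0,...,S_21). Use the reflection principle: for j ≥ 1, #{paths with M_21 ≥ j} = #{S_21 ≥ j} + #{S_21 ≥ j+1}.
By reflection, #{M_21 ≥ 15} = #{S_21 ≥ 15} + #{S_21 ≥ 16} = 1562 + 232 = 1794.
#{M_21 ≥ 16} = #{S_21 ≥ 16} + #{S_21 ≥ 17} = 232 + 232 = 464.
#{M_21 = 15} = 1794 - 464 = 1330.
P(M_21 = 15) = 1330/2097152 = 665/1048576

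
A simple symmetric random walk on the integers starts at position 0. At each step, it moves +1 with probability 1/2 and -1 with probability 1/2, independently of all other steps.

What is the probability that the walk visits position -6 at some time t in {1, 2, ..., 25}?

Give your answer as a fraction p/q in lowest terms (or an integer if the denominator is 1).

Count via complement. Let g(t,s) = #length-t paths at position s with S_1..S_t all ≠ -6.
g(t,s) = g(t-1,s-1) + g(t-1,s+1) for s ≠ -6; g(t,-6) = 0.
t=0: g(0,0)=1
t=1: g(1,-1)=1 g(1,1)=1
t=2: g(2,-2)=1 g(2,0)=2 g(2,2)=1
t=3: g(3,-3)=1 g(3,-1)=3 g(3,1)=3 g(3,3)=1
t=4: g(4,-4)=1 g(4,-2)=4 g(4,0)=6 g(4,2)=4 g(4,4)=1
t=5: g(5,-5)=1 g(5,-3)=5 g(5,-1)=10 g(5,1)=10 g(5,3)=5 g(5,5)=1
t=6: g(6,-4)=6 g(6,-2)=15 g(6,0)=20 g(6,2)=15 g(6,4)=6 g(6,6)=1
t=7: g(7,-5)=6 g(7,-3)=21 g(7,-1)=35 g(7,1)=35 g(7,3)=21 g(7,5)=7 g(7,7)=1
t=8: g(8,-4)=27 g(8,-2)=56 g(8,0)=70 g(8,2)=56 g(8,4)=28 g(8,6)=8 g(8,8)=1
t=9: g(9,-5)=27 g(9,-3)=83 g(9,-1)=126 g(9,1)=126 g(9,3)=84 g(9,5)=36 g(9,7)=9 g(9,9)=1
t=10: g(10,-4)=110 g(10,-2)=209 g(10,0)=252 g(10,2)=210 g(10,4)=120 g(10,6)=45 g(10,8)=10 g(10,10)=1
t=11: g(11,-5)=110 g(11,-3)=319 g(11,-1)=461 g(11,1)=462 g(11,3)=330 g(11,5)=165 g(11,7)=55 g(11,9)=11 g(11,11)=1
t=12: g(12,-4)=429 g(12,-2)=780 g(12,0)=923 g(12,2)=792 g(12,4)=495 g(12,6)=220 g(12,8)=66 g(12,10)=12 g(12,12)=1
t=13: g(13,-5)=429 g(13,-3)=1209 g(13,-1)=1703 g(13,1)=1715 g(13,3)=1287 g(13,5)=715 g(13,7)=286 g(13,9)=78 g(13,11)=13 g(13,13)=1
t=14: g(14,-4)=1638 g(14,-2)=2912 g(14,0)=3418 g(14,2)=3002 g(14,4)=2002 g(14,6)=1001 g(14,8)=364 g(14,10)=91 g(14,12)=14 g(14,14)=1
t=15: g(15,-5)=1638 g(15,-3)=4550 g(15,-1)=6330 g(15,1)=6420 g(15,3)=5004 g(15,5)=3003 g(15,7)=1365 g(15,9)=455 g(15,11)=105 g(15,13)=15 g(15,15)=1
t=16: g(16,-4)=6188 g(16,-2)=10880 g(16,0)=12750 g(16,2)=11424 g(16,4)=8007 g(16,6)=4368 g(16,8)=1820 g(16,10)=560 g(16,12)=120 g(16,14)=16 g(16,16)=1
t=17: g(17,-5)=6188 g(17,-3)=17068 g(17,-1)=23630 g(17,1)=24174 g(17,3)=19431 g(17,5)=12375 g(17,7)=6188 g(17,9)=2380 g(17,11)=680 g(17,13)=136 g(17,15)=17 g(17,17)=1
t=18: g(18,-4)=23256 g(18,-2)=40698 g(18,0)=47804 g(18,2)=43605 g(18,4)=31806 g(18,6)=18563 g(18,8)=8568 g(18,10)=3060 g(18,12)=816 g(18,14)=153 g(18,16)=18 g(18,18)=1
t=19: g(19,-5)=23256 g(19,-3)=63954 g(19,-1)=88502 g(19,1)=91409 g(19,3)=75411 g(19,5)=50369 g(19,7)=27131 g(19,9)=11628 g(19,11)=3876 g(19,13)=969 g(19,15)=171 g(19,17)=19 g(19,19)=1
t=20: g(20,-4)=87210 g(20,-2)=152456 g(20,0)=179911 g(20,2)=166820 g(20,4)=125780 g(20,6)=77500 g(20,8)=38759 g(20,10)=15504 g(20,12)=4845 g(20,14)=1140 g(20,16)=190 g(20,18)=20 g(20,20)=1
t=21: g(21,-5)=87210 g(21,-3)=239666 g(21,-1)=332367 g(21,1)=346731 g(21,3)=292600 g(21,5)=203280 g(21,7)=116259 g(21,9)=54263 g(21,11)=20349 g(21,13)=5985 g(21,15)=1330 g(21,17)=210 g(21,19)=21 g(21,21)=1
t=22: g(22,-4)=326876 g(22,-2)=572033 g(22,0)=679098 g(22,2)=639331 g(22,4)=495880 g(22,6)=319539 g(22,8)=170522 g(22,10)=74612 g(22,12)=26334 g(22,14)=7315 g(22,16)=1540 g(22,18)=231 g(22,20)=22 g(22,22)=1
t=23: g(23,-5)=326876 g(23,-3)=898909 g(23,-1)=1251131 g(23,1)=1318429 g(23,3)=1135211 g(23,5)=815419 g(23,7)=490061 g(23,9)=245134 g(23,11)=100946 g(23,13)=33649 g(23,15)=8855 g(23,17)=1771 g(23,19)=253 g(23,21)=23 g(23,23)=1
t=24: g(24,-4)=1225785 g(24,-2)=2150040 g(24,0)=2569560 g(24,2)=2453640 g(24,4)=1950630 g(24,6)=1305480 g(24,8)=735195 g(24,10)=346080 g(24,12)=134595 g(24,14)=42504 g(24,16)=10626 g(24,18)=2024 g(24,20)=276 g(24,22)=24 g(24,24)=1
t=25: g(25,-5)=1225785 g(25,-3)=3375825 g(25,-1)=4719600 g(25,1)=5023200 g(25,3)=4404270 g(25,5)=3256110 g(25,7)=2040675 g(25,9)=1081275 g(25,11)=480675 g(25,13)=177099 g(25,15)=53130 g(25,17)=12650 g(25,19)=2300 g(25,21)=300 g(25,23)=25 g(25,25)=1
Paths never hitting -6: Σ_s g(25,s) = 25852920
Paths hitting -6: 2^25 - 25852920 = 7701512
P = 7701512/33554432 = 962689/4194304

Answer: 962689/4194304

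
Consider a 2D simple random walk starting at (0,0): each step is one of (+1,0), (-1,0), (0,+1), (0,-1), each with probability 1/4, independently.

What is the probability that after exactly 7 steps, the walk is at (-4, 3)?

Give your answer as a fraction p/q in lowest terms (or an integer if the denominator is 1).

Answer: 35/16384

Derivation:
Let h be the number of horizontal steps (so 7-h are vertical). To end at (-4,3) need (h-4)/2 right-steps and ((7-h)+3)/2 up-steps.
Sum over h with 4 ≤ h ≤ 4, h ≡ 0 (mod 2), 7-h ≡ 1 (mod 2):
h=4: C(7,4)·C(4,0)·C(3,3) = 35·1·1 = 35
Total favorable: 35
Total paths: 4^7 = 16384
P = 35/16384 = 35/16384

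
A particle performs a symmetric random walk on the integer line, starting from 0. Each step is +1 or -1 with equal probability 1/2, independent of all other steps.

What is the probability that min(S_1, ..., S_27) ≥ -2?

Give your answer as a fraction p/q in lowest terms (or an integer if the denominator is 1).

Answer: 14375115/33554432

Derivation:
Let f(t,s) = #length-t paths at position s with S_1..S_t all ≥ -2.
f(t,s) = f(t-1,s-1) + f(t-1,s+1) for s ≥ -2; f(t,s) = 0 for s < -2.
t=0: f(0,0)=1
t=1: f(1,-1)=1 f(1,1)=1
t=2: f(2,-2)=1 f(2,0)=2 f(2,2)=1
t=3: f(3,-1)=3 f(3,1)=3 f(3,3)=1
t=4: f(4,-2)=3 f(4,0)=6 f(4,2)=4 f(4,4)=1
t=5: f(5,-1)=9 f(5,1)=10 f(5,3)=5 f(5,5)=1
t=6: f(6,-2)=9 f(6,0)=19 f(6,2)=15 f(6,4)=6 f(6,6)=1
t=7: f(7,-1)=28 f(7,1)=34 f(7,3)=21 f(7,5)=7 f(7,7)=1
t=8: f(8,-2)=28 f(8,0)=62 f(8,2)=55 f(8,4)=28 f(8,6)=8 f(8,8)=1
t=9: f(9,-1)=90 f(9,1)=117 f(9,3)=83 f(9,5)=36 f(9,7)=9 f(9,9)=1
t=10: f(10,-2)=90 f(10,0)=207 f(10,2)=200 f(10,4)=119 f(10,6)=45 f(10,8)=10 f(10,10)=1
t=11: f(11,-1)=297 f(11,1)=407 f(11,3)=319 f(11,5)=164 f(11,7)=55 f(11,9)=11 f(11,11)=1
t=12: f(12,-2)=297 f(12,0)=704 f(12,2)=726 f(12,4)=483 f(12,6)=219 f(12,8)=66 f(12,10)=12 f(12,12)=1
t=13: f(13,-1)=1001 f(13,1)=1430 f(13,3)=1209 f(13,5)=702 f(13,7)=285 f(13,9)=78 f(13,11)=13 f(13,13)=1
t=14: f(14,-2)=1001 f(14,0)=2431 f(14,2)=2639 f(14,4)=1911 f(14,6)=987 f(14,8)=363 f(14,10)=91 f(14,12)=14 f(14,14)=1
t=15: f(15,-1)=3432 f(15,1)=5070 f(15,3)=4550 f(15,5)=2898 f(15,7)=1350 f(15,9)=454 f(15,11)=105 f(15,13)=15 f(15,15)=1
t=16: f(16,-2)=3432 f(16,0)=8502 f(16,2)=9620 f(16,4)=7448 f(16,6)=4248 f(16,8)=1804 f(16,10)=559 f(16,12)=120 f(16,14)=16 f(16,16)=1
t=17: f(17,-1)=11934 f(17,1)=18122 f(17,3)=17068 f(17,5)=11696 f(17,7)=6052 f(17,9)=2363 f(17,11)=679 f(17,13)=136 f(17,15)=17 f(17,17)=1
t=18: f(18,-2)=11934 f(18,0)=30056 f(18,2)=35190 f(18,4)=28764 f(18,6)=17748 f(18,8)=8415 f(18,10)=3042 f(18,12)=815 f(18,14)=153 f(18,16)=18 f(18,18)=1
t=19: f(19,-1)=41990 f(19,1)=65246 f(19,3)=63954 f(19,5)=46512 f(19,7)=26163 f(19,9)=11457 f(19,11)=3857 f(19,13)=968 f(19,15)=171 f(19,17)=19 f(19,19)=1
t=20: f(20,-2)=41990 f(20,0)=107236 f(20,2)=129200 f(20,4)=110466 f(20,6)=72675 f(20,8)=37620 f(20,10)=15314 f(20,12)=4825 f(20,14)=1139 f(20,16)=190 f(20,18)=20 f(20,20)=1
t=21: f(21,-1)=149226 f(21,1)=236436 f(21,3)=239666 f(21,5)=183141 f(21,7)=110295 f(21,9)=52934 f(21,11)=20139 f(21,13)=5964 f(21,15)=1329 f(21,17)=210 f(21,19)=21 f(21,21)=1
t=22: f(22,-2)=149226 f(22,0)=385662 f(22,2)=476102 f(22,4)=422807 f(22,6)=293436 f(22,8)=163229 f(22,10)=73073 f(22,12)=26103 f(22,14)=7293 f(22,16)=1539 f(22,18)=231 f(22,20)=22 f(22,22)=1
t=23: f(23,-1)=534888 f(23,1)=861764 f(23,3)=898909 f(23,5)=716243 f(23,7)=456665 f(23,9)=236302 f(23,11)=99176 f(23,13)=33396 f(23,15)=8832 f(23,17)=1770 f(23,19)=253 f(23,21)=23 f(23,23)=1
t=24: f(24,-2)=534888 f(24,0)=1396652 f(24,2)=1760673 f(24,4)=1615152 f(24,6)=1172908 f(24,8)=692967 f(24,10)=335478 f(24,12)=132572 f(24,14)=42228 f(24,16)=10602 f(24,18)=2023 f(24,20)=276 f(24,22)=24 f(24,24)=1
t=25: f(25,-1)=1931540 f(25,1)=3157325 f(25,3)=3375825 f(25,5)=2788060 f(25,7)=1865875 f(25,9)=1028445 f(25,11)=468050 f(25,13)=174800 f(25,15)=52830 f(25,17)=12625 f(25,19)=2299 f(25,21)=300 f(25,23)=25 f(25,25)=1
t=26: f(26,-2)=1931540 f(26,0)=5088865 f(26,2)=6533150 f(26,4)=6163885 f(26,6)=4653935 f(26,8)=2894320 f(26,10)=1496495 f(26,12)=642850 f(26,14)=227630 f(26,16)=65455 f(26,18)=14924 f(26,20)=2599 f(26,22)=325 f(26,24)=26 f(26,26)=1
t=27: f(27,-1)=7020405 f(27,1)=11622015 f(27,3)=12697035 f(27,5)=10817820 f(27,7)=7548255 f(27,9)=4390815 f(27,11)=2139345 f(27,13)=870480 f(27,15)=293085 f(27,17)=80379 f(27,19)=17523 f(27,21)=2924 f(27,23)=351 f(27,25)=27 f(27,27)=1
Σ_s f(27,s) = 57500460
P = 57500460/134217728 = 14375115/33554432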